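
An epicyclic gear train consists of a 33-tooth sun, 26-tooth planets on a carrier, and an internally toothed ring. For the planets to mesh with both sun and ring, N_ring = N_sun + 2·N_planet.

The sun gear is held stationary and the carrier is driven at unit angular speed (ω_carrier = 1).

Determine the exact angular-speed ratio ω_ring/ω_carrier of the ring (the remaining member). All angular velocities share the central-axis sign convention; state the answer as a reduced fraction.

N_ring = 33 + 2·26 = 85
33(ω_s−ω_c) = −85(ω_r−ω_c),  ω_s=0, ω_c=1
ω_r = 1 − (33/85)(0−1) = 118/85
ω_r/ω_c = 118/85

118/85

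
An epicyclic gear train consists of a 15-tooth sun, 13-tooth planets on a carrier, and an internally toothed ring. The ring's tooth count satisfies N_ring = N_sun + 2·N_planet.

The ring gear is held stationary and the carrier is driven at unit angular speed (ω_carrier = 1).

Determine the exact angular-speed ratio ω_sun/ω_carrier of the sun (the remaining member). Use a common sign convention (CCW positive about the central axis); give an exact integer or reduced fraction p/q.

56/15

N_ring = 15 + 2·13 = 41
15(ω_s−ω_c) = −41(ω_r−ω_c),  ω_r=0, ω_c=1
ω_s = 1 − (41/15)(0−1) = 56/15
ω_s/ω_c = 56/15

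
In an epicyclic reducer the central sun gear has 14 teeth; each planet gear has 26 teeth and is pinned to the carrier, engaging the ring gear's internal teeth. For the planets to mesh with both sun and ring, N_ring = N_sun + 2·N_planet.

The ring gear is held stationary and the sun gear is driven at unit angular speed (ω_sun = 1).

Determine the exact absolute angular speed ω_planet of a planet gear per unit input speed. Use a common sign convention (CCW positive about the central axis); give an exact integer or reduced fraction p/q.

N_ring = 14 + 2·26 = 66
14(ω_s−ω_c) = −66(ω_r−ω_c),  ω_r=0, ω_s=1
14(1−ω_c) = −66(0−ω_c)  ⇒  80ω_c = 14  ⇒  ω_c = 7/40
sun–planet: 14·(1−7/40) = −26·(ω_p−ω_c)  ⇒  ω_p−ω_c = −(14/26)·(33/40) = -231/520
ω_p = 7/40 − 231/520 = -7/26

-7/26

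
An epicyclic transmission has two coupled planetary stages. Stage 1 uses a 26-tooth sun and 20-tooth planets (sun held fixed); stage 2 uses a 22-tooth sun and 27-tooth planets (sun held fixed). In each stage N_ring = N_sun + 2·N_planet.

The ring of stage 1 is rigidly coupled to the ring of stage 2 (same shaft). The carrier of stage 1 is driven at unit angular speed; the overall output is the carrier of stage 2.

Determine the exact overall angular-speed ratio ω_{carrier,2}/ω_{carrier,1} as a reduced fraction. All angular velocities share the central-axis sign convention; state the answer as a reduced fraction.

Stage 1: N_ring = 26 + 2·20 = 66
Stage 1: 26(ω_s−ω_c) = −66(ω_r−ω_c),  ω_s=0, ω_c=1
Stage 1: ω_r = 1 − (26/66)(0−1) = 46/33
  ⇒ ω_r¹/ω_c¹ = 46/33
Stage 2: N_ring = 22 + 2·27 = 76
Stage 2: 22(ω_s−ω_c) = −76(ω_r−ω_c),  ω_s=0, ω_r=1
Stage 2: 22(0−ω_c) = −76(1−ω_c)  ⇒  98ω_c = 76  ⇒  ω_c = 38/49
  ⇒ ω_c²/ω_r² = 38/49
Coupling ω_r² = ω_r¹ ⇒ overall = 46/33 × 38/49 = 1748/1617

1748/1617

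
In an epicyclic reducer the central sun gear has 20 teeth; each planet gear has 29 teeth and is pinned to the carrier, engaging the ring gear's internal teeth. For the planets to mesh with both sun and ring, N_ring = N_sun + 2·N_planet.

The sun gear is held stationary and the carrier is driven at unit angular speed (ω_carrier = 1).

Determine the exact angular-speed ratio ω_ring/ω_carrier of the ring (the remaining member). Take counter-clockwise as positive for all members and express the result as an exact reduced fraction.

N_ring = 20 + 2·29 = 78
20(ω_s−ω_c) = −78(ω_r−ω_c),  ω_s=0, ω_c=1
ω_r = 1 − (20/78)(0−1) = 49/39
ω_r/ω_c = 49/39

49/39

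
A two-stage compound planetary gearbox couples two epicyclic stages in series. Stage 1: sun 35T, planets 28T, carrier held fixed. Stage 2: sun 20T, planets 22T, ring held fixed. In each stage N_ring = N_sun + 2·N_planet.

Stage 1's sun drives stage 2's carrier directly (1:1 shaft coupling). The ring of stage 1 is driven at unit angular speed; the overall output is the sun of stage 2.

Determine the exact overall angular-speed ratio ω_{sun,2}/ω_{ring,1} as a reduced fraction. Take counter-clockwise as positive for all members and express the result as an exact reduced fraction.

-273/25

Stage 1: N_ring = 35 + 2·28 = 91
Stage 1: 35(ω_s−ω_c) = −91(ω_r−ω_c),  ω_c=0, ω_r=1
Stage 1: ω_s = 0 − (91/35)(1−0) = -13/5
  ⇒ ω_s¹/ω_r¹ = -13/5
Stage 2: N_ring = 20 + 2·22 = 64
Stage 2: 20(ω_s−ω_c) = −64(ω_r−ω_c),  ω_r=0, ω_c=1
Stage 2: ω_s = 1 − (64/20)(0−1) = 21/5
  ⇒ ω_s²/ω_c² = 21/5
Coupling ω_c² = ω_s¹ ⇒ overall = -13/5 × 21/5 = -273/25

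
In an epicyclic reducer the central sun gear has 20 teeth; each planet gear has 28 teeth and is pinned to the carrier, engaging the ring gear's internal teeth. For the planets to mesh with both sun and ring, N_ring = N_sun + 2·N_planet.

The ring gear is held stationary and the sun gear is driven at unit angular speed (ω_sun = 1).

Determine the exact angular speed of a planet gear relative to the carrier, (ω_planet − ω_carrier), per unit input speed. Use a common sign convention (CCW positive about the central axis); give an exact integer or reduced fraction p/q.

N_ring = 20 + 2·28 = 76
20(ω_s−ω_c) = −76(ω_r−ω_c),  ω_r=0, ω_s=1
20(1−ω_c) = −76(0−ω_c)  ⇒  96ω_c = 20  ⇒  ω_c = 5/24
sun–planet: 20·(1−5/24) = −28·(ω_p−ω_c)  ⇒  ω_p−ω_c = −(20/28)·(19/24) = -95/168

-95/168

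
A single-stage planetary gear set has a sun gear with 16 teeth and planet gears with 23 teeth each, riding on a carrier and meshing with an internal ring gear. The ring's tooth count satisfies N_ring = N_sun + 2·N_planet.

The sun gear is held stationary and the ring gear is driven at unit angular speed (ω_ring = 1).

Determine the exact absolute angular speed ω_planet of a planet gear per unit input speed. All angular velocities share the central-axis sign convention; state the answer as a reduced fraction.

N_ring = 16 + 2·23 = 62
16(ω_s−ω_c) = −62(ω_r−ω_c),  ω_s=0, ω_r=1
16(0−ω_c) = −62(1−ω_c)  ⇒  78ω_c = 62  ⇒  ω_c = 31/39
sun–planet: 16·(0−31/39) = −23·(ω_p−ω_c)  ⇒  ω_p−ω_c = −(16/23)·(-31/39) = 496/897
ω_p = 31/39 + 496/897 = 31/23

31/23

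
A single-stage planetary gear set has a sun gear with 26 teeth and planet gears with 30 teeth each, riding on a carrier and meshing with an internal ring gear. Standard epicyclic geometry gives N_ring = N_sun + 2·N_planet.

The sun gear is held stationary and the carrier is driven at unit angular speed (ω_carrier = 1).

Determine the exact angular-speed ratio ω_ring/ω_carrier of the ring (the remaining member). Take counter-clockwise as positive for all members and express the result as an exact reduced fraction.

N_ring = 26 + 2·30 = 86
26(ω_s−ω_c) = −86(ω_r−ω_c),  ω_s=0, ω_c=1
ω_r = 1 − (26/86)(0−1) = 56/43
ω_r/ω_c = 56/43

56/43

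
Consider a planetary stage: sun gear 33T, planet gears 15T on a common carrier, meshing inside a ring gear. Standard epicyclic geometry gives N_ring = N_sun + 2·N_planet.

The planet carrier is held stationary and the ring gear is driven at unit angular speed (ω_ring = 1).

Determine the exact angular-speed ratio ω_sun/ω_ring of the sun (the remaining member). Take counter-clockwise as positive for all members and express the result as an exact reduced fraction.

-21/11

N_ring = 33 + 2·15 = 63
33(ω_s−ω_c) = −63(ω_r−ω_c),  ω_c=0, ω_r=1
ω_s = 0 − (63/33)(1−0) = -21/11
ω_s/ω_r = -21/11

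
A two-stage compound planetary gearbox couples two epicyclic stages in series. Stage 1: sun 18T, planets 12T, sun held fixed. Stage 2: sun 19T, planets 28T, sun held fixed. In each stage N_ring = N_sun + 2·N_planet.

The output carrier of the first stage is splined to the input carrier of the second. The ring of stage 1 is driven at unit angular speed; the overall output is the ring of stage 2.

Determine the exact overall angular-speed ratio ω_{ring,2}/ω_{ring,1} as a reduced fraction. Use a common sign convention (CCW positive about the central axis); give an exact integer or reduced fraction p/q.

Stage 1: N_ring = 18 + 2·12 = 42
Stage 1: 18(ω_s−ω_c) = −42(ω_r−ω_c),  ω_s=0, ω_r=1
Stage 1: 18(0−ω_c) = −42(1−ω_c)  ⇒  60ω_c = 42  ⇒  ω_c = 7/10
  ⇒ ω_c¹/ω_r¹ = 7/10
Stage 2: N_ring = 19 + 2·28 = 75
Stage 2: 19(ω_s−ω_c) = −75(ω_r−ω_c),  ω_s=0, ω_c=1
Stage 2: ω_r = 1 − (19/75)(0−1) = 94/75
  ⇒ ω_r²/ω_c² = 94/75
Coupling ω_c² = ω_c¹ ⇒ overall = 7/10 × 94/75 = 329/375

329/375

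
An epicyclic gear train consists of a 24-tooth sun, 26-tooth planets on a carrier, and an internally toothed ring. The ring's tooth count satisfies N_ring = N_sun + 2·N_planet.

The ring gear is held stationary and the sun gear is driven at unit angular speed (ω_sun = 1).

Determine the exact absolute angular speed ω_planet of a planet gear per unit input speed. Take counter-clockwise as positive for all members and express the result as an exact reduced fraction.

N_ring = 24 + 2·26 = 76
24(ω_s−ω_c) = −76(ω_r−ω_c),  ω_r=0, ω_s=1
24(1−ω_c) = −76(0−ω_c)  ⇒  100ω_c = 24  ⇒  ω_c = 6/25
sun–planet: 24·(1−6/25) = −26·(ω_p−ω_c)  ⇒  ω_p−ω_c = −(24/26)·(19/25) = -228/325
ω_p = 6/25 − 228/325 = -6/13

-6/13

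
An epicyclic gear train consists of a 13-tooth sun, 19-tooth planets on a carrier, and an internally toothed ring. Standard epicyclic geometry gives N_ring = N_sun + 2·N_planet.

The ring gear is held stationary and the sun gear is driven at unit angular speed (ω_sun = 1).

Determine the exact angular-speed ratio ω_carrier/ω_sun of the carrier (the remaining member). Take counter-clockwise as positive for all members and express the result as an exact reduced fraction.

N_ring = 13 + 2·19 = 51
13(ω_s−ω_c) = −51(ω_r−ω_c),  ω_r=0, ω_s=1
13(1−ω_c) = −51(0−ω_c)  ⇒  64ω_c = 13  ⇒  ω_c = 13/64
ω_c/ω_s = 13/64

13/64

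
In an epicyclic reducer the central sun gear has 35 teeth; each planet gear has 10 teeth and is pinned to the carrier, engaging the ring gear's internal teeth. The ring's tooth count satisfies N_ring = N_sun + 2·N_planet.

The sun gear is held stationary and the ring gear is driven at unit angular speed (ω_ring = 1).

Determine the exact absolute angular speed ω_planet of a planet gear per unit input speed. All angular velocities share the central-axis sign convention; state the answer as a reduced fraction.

N_ring = 35 + 2·10 = 55
35(ω_s−ω_c) = −55(ω_r−ω_c),  ω_s=0, ω_r=1
35(0−ω_c) = −55(1−ω_c)  ⇒  90ω_c = 55  ⇒  ω_c = 11/18
sun–planet: 35·(0−11/18) = −10·(ω_p−ω_c)  ⇒  ω_p−ω_c = −(35/10)·(-11/18) = 77/36
ω_p = 11/18 + 77/36 = 11/4

11/4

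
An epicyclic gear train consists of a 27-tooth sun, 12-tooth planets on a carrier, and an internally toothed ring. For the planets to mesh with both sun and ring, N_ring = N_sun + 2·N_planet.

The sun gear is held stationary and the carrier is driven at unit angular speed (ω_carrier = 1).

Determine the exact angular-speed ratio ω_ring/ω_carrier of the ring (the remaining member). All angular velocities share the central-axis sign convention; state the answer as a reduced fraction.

26/17

N_ring = 27 + 2·12 = 51
27(ω_s−ω_c) = −51(ω_r−ω_c),  ω_s=0, ω_c=1
ω_r = 1 − (27/51)(0−1) = 26/17
ω_r/ω_c = 26/17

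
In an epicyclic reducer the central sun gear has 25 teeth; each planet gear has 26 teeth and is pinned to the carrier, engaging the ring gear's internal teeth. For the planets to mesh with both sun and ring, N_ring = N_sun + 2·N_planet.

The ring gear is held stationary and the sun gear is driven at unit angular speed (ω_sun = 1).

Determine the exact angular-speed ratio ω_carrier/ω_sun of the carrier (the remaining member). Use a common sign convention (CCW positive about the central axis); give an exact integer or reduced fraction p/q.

N_ring = 25 + 2·26 = 77
25(ω_s−ω_c) = −77(ω_r−ω_c),  ω_r=0, ω_s=1
25(1−ω_c) = −77(0−ω_c)  ⇒  102ω_c = 25  ⇒  ω_c = 25/102
ω_c/ω_s = 25/102

25/102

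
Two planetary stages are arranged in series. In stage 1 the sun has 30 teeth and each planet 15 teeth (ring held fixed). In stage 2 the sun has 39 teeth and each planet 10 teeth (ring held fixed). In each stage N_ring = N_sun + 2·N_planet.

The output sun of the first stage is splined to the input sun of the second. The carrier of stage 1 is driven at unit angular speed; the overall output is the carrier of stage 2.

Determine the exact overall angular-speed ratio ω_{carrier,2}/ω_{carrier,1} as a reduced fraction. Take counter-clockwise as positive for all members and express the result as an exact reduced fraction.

Stage 1: N_ring = 30 + 2·15 = 60
Stage 1: 30(ω_s−ω_c) = −60(ω_r−ω_c),  ω_r=0, ω_c=1
Stage 1: ω_s = 1 − (60/30)(0−1) = 3
  ⇒ ω_s¹/ω_c¹ = 3
Stage 2: N_ring = 39 + 2·10 = 59
Stage 2: 39(ω_s−ω_c) = −59(ω_r−ω_c),  ω_r=0, ω_s=1
Stage 2: 39(1−ω_c) = −59(0−ω_c)  ⇒  98ω_c = 39  ⇒  ω_c = 39/98
  ⇒ ω_c²/ω_s² = 39/98
Coupling ω_s² = ω_s¹ ⇒ overall = 3 × 39/98 = 117/98

117/98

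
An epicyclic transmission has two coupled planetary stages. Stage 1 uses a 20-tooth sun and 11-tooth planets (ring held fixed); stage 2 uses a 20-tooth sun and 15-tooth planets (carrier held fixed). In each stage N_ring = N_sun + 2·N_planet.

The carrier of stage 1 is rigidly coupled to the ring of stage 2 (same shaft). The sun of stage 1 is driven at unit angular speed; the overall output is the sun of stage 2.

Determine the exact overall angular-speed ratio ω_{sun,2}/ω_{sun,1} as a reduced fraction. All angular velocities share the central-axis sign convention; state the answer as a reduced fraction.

-25/31

Stage 1: N_ring = 20 + 2·11 = 42
Stage 1: 20(ω_s−ω_c) = −42(ω_r−ω_c),  ω_r=0, ω_s=1
Stage 1: 20(1−ω_c) = −42(0−ω_c)  ⇒  62ω_c = 20  ⇒  ω_c = 10/31
  ⇒ ω_c¹/ω_s¹ = 10/31
Stage 2: N_ring = 20 + 2·15 = 50
Stage 2: 20(ω_s−ω_c) = −50(ω_r−ω_c),  ω_c=0, ω_r=1
Stage 2: ω_s = 0 − (50/20)(1−0) = -5/2
  ⇒ ω_s²/ω_r² = -5/2
Coupling ω_r² = ω_c¹ ⇒ overall = 10/31 × -5/2 = -25/31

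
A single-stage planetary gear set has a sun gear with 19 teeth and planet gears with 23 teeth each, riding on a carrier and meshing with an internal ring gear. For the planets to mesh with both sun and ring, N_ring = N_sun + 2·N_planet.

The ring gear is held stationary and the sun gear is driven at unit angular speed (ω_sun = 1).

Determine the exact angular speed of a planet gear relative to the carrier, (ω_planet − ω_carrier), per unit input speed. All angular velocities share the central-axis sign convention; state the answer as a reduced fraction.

-1235/1932

N_ring = 19 + 2·23 = 65
19(ω_s−ω_c) = −65(ω_r−ω_c),  ω_r=0, ω_s=1
19(1−ω_c) = −65(0−ω_c)  ⇒  84ω_c = 19  ⇒  ω_c = 19/84
sun–planet: 19·(1−19/84) = −23·(ω_p−ω_c)  ⇒  ω_p−ω_c = −(19/23)·(65/84) = -1235/1932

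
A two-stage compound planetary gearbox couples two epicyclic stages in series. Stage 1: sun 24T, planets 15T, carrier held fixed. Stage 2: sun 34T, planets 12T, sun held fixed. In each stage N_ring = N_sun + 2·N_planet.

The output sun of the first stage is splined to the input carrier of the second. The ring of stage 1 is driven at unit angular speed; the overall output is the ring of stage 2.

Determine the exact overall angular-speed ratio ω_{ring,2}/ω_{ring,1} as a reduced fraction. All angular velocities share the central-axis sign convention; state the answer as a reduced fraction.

Stage 1: N_ring = 24 + 2·15 = 54
Stage 1: 24(ω_s−ω_c) = −54(ω_r−ω_c),  ω_c=0, ω_r=1
Stage 1: ω_s = 0 − (54/24)(1−0) = -9/4
  ⇒ ω_s¹/ω_r¹ = -9/4
Stage 2: N_ring = 34 + 2·12 = 58
Stage 2: 34(ω_s−ω_c) = −58(ω_r−ω_c),  ω_s=0, ω_c=1
Stage 2: ω_r = 1 − (34/58)(0−1) = 46/29
  ⇒ ω_r²/ω_c² = 46/29
Coupling ω_c² = ω_s¹ ⇒ overall = -9/4 × 46/29 = -207/58

-207/58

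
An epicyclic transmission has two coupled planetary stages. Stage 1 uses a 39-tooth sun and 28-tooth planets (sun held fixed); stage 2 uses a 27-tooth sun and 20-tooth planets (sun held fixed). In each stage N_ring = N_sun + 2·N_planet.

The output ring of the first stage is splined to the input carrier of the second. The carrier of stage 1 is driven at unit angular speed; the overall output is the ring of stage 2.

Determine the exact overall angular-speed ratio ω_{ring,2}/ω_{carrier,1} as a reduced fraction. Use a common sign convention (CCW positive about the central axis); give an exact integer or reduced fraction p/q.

Stage 1: N_ring = 39 + 2·28 = 95
Stage 1: 39(ω_s−ω_c) = −95(ω_r−ω_c),  ω_s=0, ω_c=1
Stage 1: ω_r = 1 − (39/95)(0−1) = 134/95
  ⇒ ω_r¹/ω_c¹ = 134/95
Stage 2: N_ring = 27 + 2·20 = 67
Stage 2: 27(ω_s−ω_c) = −67(ω_r−ω_c),  ω_s=0, ω_c=1
Stage 2: ω_r = 1 − (27/67)(0−1) = 94/67
  ⇒ ω_r²/ω_c² = 94/67
Coupling ω_c² = ω_r¹ ⇒ overall = 134/95 × 94/67 = 188/95

188/95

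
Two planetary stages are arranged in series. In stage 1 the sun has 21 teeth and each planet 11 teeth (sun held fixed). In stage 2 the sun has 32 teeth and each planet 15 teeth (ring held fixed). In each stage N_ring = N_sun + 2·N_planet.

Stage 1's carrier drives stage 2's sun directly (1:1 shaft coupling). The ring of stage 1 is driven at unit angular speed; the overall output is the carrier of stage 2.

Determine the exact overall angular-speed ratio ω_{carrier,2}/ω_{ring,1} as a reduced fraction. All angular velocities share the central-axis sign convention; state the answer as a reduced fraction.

Stage 1: N_ring = 21 + 2·11 = 43
Stage 1: 21(ω_s−ω_c) = −43(ω_r−ω_c),  ω_s=0, ω_r=1
Stage 1: 21(0−ω_c) = −43(1−ω_c)  ⇒  64ω_c = 43  ⇒  ω_c = 43/64
  ⇒ ω_c¹/ω_r¹ = 43/64
Stage 2: N_ring = 32 + 2·15 = 62
Stage 2: 32(ω_s−ω_c) = −62(ω_r−ω_c),  ω_r=0, ω_s=1
Stage 2: 32(1−ω_c) = −62(0−ω_c)  ⇒  94ω_c = 32  ⇒  ω_c = 16/47
  ⇒ ω_c²/ω_s² = 16/47
Coupling ω_s² = ω_c¹ ⇒ overall = 43/64 × 16/47 = 43/188

43/188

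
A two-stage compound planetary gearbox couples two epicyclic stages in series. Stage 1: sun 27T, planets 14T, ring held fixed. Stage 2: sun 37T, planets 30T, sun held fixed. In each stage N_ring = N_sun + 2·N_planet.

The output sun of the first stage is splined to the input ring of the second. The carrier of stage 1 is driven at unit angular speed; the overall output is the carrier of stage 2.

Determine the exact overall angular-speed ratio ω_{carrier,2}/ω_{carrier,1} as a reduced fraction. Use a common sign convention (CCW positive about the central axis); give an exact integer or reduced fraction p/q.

Stage 1: N_ring = 27 + 2·14 = 55
Stage 1: 27(ω_s−ω_c) = −55(ω_r−ω_c),  ω_r=0, ω_c=1
Stage 1: ω_s = 1 − (55/27)(0−1) = 82/27
  ⇒ ω_s¹/ω_c¹ = 82/27
Stage 2: N_ring = 37 + 2·30 = 97
Stage 2: 37(ω_s−ω_c) = −97(ω_r−ω_c),  ω_s=0, ω_r=1
Stage 2: 37(0−ω_c) = −97(1−ω_c)  ⇒  134ω_c = 97  ⇒  ω_c = 97/134
  ⇒ ω_c²/ω_r² = 97/134
Coupling ω_r² = ω_s¹ ⇒ overall = 82/27 × 97/134 = 3977/1809

3977/1809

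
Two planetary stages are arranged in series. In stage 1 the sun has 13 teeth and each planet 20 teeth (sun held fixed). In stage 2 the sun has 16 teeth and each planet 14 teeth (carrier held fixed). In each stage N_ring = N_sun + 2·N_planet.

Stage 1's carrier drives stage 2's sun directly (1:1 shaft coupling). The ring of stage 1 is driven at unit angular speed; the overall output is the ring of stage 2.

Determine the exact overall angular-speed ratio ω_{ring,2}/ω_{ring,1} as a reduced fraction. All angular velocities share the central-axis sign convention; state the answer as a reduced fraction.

Stage 1: N_ring = 13 + 2·20 = 53
Stage 1: 13(ω_s−ω_c) = −53(ω_r−ω_c),  ω_s=0, ω_r=1
Stage 1: 13(0−ω_c) = −53(1−ω_c)  ⇒  66ω_c = 53  ⇒  ω_c = 53/66
  ⇒ ω_c¹/ω_r¹ = 53/66
Stage 2: N_ring = 16 + 2·14 = 44
Stage 2: 16(ω_s−ω_c) = −44(ω_r−ω_c),  ω_c=0, ω_s=1
Stage 2: ω_r = 0 − (16/44)(1−0) = -4/11
  ⇒ ω_r²/ω_s² = -4/11
Coupling ω_s² = ω_c¹ ⇒ overall = 53/66 × -4/11 = -106/363

-106/363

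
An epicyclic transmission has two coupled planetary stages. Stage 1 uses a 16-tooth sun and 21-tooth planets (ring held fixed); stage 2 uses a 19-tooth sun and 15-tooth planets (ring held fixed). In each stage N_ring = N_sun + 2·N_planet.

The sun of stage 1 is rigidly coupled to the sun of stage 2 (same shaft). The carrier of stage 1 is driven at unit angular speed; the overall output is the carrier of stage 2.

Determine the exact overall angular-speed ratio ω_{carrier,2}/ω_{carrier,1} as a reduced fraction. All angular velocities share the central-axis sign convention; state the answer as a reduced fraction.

Stage 1: N_ring = 16 + 2·21 = 58
Stage 1: 16(ω_s−ω_c) = −58(ω_r−ω_c),  ω_r=0, ω_c=1
Stage 1: ω_s = 1 − (58/16)(0−1) = 37/8
  ⇒ ω_s¹/ω_c¹ = 37/8
Stage 2: N_ring = 19 + 2·15 = 49
Stage 2: 19(ω_s−ω_c) = −49(ω_r−ω_c),  ω_r=0, ω_s=1
Stage 2: 19(1−ω_c) = −49(0−ω_c)  ⇒  68ω_c = 19  ⇒  ω_c = 19/68
  ⇒ ω_c²/ω_s² = 19/68
Coupling ω_s² = ω_s¹ ⇒ overall = 37/8 × 19/68 = 703/544

703/544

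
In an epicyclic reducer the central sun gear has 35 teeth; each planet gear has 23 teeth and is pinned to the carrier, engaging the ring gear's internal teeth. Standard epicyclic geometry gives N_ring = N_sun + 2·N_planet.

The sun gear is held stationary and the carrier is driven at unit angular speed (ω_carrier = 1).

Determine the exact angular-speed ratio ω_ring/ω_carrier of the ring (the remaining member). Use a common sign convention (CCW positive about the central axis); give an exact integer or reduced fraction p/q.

N_ring = 35 + 2·23 = 81
35(ω_s−ω_c) = −81(ω_r−ω_c),  ω_s=0, ω_c=1
ω_r = 1 − (35/81)(0−1) = 116/81
ω_r/ω_c = 116/81

116/81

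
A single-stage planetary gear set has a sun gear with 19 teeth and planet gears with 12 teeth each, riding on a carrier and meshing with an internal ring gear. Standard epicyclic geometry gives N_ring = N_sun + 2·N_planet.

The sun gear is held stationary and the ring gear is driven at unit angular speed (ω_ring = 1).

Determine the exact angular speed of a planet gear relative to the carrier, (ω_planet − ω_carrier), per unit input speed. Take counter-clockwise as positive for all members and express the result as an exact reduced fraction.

N_ring = 19 + 2·12 = 43
19(ω_s−ω_c) = −43(ω_r−ω_c),  ω_s=0, ω_r=1
19(0−ω_c) = −43(1−ω_c)  ⇒  62ω_c = 43  ⇒  ω_c = 43/62
sun–planet: 19·(0−43/62) = −12·(ω_p−ω_c)  ⇒  ω_p−ω_c = −(19/12)·(-43/62) = 817/744

817/744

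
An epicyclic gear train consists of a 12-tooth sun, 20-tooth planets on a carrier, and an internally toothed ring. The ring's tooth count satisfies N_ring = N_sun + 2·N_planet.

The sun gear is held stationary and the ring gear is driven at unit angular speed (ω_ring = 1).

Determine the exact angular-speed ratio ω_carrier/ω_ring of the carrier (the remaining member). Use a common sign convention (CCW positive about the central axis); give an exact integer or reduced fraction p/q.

N_ring = 12 + 2·20 = 52
12(ω_s−ω_c) = −52(ω_r−ω_c),  ω_s=0, ω_r=1
12(0−ω_c) = −52(1−ω_c)  ⇒  64ω_c = 52  ⇒  ω_c = 13/16
ω_c/ω_r = 13/16

13/16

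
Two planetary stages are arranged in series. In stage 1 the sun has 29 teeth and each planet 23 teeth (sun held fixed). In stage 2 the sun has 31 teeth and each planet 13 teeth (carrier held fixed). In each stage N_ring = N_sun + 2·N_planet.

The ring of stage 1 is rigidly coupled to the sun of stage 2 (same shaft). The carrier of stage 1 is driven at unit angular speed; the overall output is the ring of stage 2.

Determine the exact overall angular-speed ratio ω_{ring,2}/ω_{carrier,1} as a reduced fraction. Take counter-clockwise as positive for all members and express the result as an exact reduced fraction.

Stage 1: N_ring = 29 + 2·23 = 75
Stage 1: 29(ω_s−ω_c) = −75(ω_r−ω_c),  ω_s=0, ω_c=1
Stage 1: ω_r = 1 − (29/75)(0−1) = 104/75
  ⇒ ω_r¹/ω_c¹ = 104/75
Stage 2: N_ring = 31 + 2·13 = 57
Stage 2: 31(ω_s−ω_c) = −57(ω_r−ω_c),  ω_c=0, ω_s=1
Stage 2: ω_r = 0 − (31/57)(1−0) = -31/57
  ⇒ ω_r²/ω_s² = -31/57
Coupling ω_s² = ω_r¹ ⇒ overall = 104/75 × -31/57 = -3224/4275

-3224/4275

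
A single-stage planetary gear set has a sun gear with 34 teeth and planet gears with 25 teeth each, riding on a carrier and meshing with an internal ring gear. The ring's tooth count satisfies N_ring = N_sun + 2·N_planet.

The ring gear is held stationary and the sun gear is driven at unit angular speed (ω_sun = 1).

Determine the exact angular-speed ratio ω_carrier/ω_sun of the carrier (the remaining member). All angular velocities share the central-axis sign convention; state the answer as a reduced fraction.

17/59

N_ring = 34 + 2·25 = 84
34(ω_s−ω_c) = −84(ω_r−ω_c),  ω_r=0, ω_s=1
34(1−ω_c) = −84(0−ω_c)  ⇒  118ω_c = 34  ⇒  ω_c = 17/59
ω_c/ω_s = 17/59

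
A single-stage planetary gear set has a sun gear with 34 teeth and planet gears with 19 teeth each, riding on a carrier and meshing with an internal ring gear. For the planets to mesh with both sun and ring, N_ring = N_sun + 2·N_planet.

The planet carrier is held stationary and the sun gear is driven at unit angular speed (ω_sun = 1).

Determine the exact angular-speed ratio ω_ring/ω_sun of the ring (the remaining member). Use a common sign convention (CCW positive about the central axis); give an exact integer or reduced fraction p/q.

-17/36

N_ring = 34 + 2·19 = 72
34(ω_s−ω_c) = −72(ω_r−ω_c),  ω_c=0, ω_s=1
ω_r = 0 − (34/72)(1−0) = -17/36
ω_r/ω_s = -17/36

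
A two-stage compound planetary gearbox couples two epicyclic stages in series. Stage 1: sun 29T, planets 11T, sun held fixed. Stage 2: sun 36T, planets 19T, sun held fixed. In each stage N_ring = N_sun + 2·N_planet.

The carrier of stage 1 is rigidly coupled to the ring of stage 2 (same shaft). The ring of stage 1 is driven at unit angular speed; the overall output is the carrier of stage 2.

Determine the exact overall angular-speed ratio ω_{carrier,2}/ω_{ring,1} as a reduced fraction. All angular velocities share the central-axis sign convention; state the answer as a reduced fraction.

Stage 1: N_ring = 29 + 2·11 = 51
Stage 1: 29(ω_s−ω_c) = −51(ω_r−ω_c),  ω_s=0, ω_r=1
Stage 1: 29(0−ω_c) = −51(1−ω_c)  ⇒  80ω_c = 51  ⇒  ω_c = 51/80
  ⇒ ω_c¹/ω_r¹ = 51/80
Stage 2: N_ring = 36 + 2·19 = 74
Stage 2: 36(ω_s−ω_c) = −74(ω_r−ω_c),  ω_s=0, ω_r=1
Stage 2: 36(0−ω_c) = −74(1−ω_c)  ⇒  110ω_c = 74  ⇒  ω_c = 37/55
  ⇒ ω_c²/ω_r² = 37/55
Coupling ω_r² = ω_c¹ ⇒ overall = 51/80 × 37/55 = 1887/4400

1887/4400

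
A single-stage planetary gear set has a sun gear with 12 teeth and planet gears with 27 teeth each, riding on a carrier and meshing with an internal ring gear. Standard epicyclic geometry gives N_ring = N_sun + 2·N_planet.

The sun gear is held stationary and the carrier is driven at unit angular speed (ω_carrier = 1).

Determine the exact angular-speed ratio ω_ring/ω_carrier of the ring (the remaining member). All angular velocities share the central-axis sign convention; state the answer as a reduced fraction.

N_ring = 12 + 2·27 = 66
12(ω_s−ω_c) = −66(ω_r−ω_c),  ω_s=0, ω_c=1
ω_r = 1 − (12/66)(0−1) = 13/11
ω_r/ω_c = 13/11

13/11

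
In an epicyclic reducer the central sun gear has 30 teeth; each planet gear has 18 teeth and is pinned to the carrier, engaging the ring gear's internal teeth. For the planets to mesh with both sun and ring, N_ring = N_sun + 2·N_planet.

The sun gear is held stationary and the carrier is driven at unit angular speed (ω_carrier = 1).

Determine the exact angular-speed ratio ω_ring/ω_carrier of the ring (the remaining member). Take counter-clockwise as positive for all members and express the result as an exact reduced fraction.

16/11

N_ring = 30 + 2·18 = 66
30(ω_s−ω_c) = −66(ω_r−ω_c),  ω_s=0, ω_c=1
ω_r = 1 − (30/66)(0−1) = 16/11
ω_r/ω_c = 16/11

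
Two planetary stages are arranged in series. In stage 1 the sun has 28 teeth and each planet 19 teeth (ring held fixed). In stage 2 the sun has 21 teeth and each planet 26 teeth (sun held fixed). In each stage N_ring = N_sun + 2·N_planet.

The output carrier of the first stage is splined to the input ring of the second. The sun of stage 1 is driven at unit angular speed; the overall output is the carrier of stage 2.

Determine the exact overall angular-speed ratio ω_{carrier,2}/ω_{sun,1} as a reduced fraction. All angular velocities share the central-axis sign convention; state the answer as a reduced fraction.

Stage 1: N_ring = 28 + 2·19 = 66
Stage 1: 28(ω_s−ω_c) = −66(ω_r−ω_c),  ω_r=0, ω_s=1
Stage 1: 28(1−ω_c) = −66(0−ω_c)  ⇒  94ω_c = 28  ⇒  ω_c = 14/47
  ⇒ ω_c¹/ω_s¹ = 14/47
Stage 2: N_ring = 21 + 2·26 = 73
Stage 2: 21(ω_s−ω_c) = −73(ω_r−ω_c),  ω_s=0, ω_r=1
Stage 2: 21(0−ω_c) = −73(1−ω_c)  ⇒  94ω_c = 73  ⇒  ω_c = 73/94
  ⇒ ω_c²/ω_r² = 73/94
Coupling ω_r² = ω_c¹ ⇒ overall = 14/47 × 73/94 = 511/2209

511/2209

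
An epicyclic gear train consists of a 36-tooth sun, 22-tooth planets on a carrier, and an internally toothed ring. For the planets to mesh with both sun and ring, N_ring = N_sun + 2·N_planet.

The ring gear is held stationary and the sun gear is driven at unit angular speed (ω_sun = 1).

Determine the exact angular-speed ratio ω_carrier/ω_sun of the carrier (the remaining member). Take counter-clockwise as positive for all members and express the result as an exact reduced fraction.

N_ring = 36 + 2·22 = 80
36(ω_s−ω_c) = −80(ω_r−ω_c),  ω_r=0, ω_s=1
36(1−ω_c) = −80(0−ω_c)  ⇒  116ω_c = 36  ⇒  ω_c = 9/29
ω_c/ω_s = 9/29

9/29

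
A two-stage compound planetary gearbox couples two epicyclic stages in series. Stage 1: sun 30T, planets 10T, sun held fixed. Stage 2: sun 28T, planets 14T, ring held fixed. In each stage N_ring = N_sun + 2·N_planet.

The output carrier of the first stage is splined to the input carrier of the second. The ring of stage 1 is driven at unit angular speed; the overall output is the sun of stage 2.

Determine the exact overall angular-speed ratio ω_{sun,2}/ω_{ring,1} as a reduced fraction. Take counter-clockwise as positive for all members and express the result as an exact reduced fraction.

15/8

Stage 1: N_ring = 30 + 2·10 = 50
Stage 1: 30(ω_s−ω_c) = −50(ω_r−ω_c),  ω_s=0, ω_r=1
Stage 1: 30(0−ω_c) = −50(1−ω_c)  ⇒  80ω_c = 50  ⇒  ω_c = 5/8
  ⇒ ω_c¹/ω_r¹ = 5/8
Stage 2: N_ring = 28 + 2·14 = 56
Stage 2: 28(ω_s−ω_c) = −56(ω_r−ω_c),  ω_r=0, ω_c=1
Stage 2: ω_s = 1 − (56/28)(0−1) = 3
  ⇒ ω_s²/ω_c² = 3
Coupling ω_c² = ω_c¹ ⇒ overall = 5/8 × 3 = 15/8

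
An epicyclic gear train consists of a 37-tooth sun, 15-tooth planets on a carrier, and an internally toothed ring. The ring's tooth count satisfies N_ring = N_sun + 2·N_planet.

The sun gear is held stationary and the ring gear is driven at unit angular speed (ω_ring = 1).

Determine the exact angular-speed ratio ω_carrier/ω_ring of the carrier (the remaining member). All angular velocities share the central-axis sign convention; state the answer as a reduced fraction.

67/104

N_ring = 37 + 2·15 = 67
37(ω_s−ω_c) = −67(ω_r−ω_c),  ω_s=0, ω_r=1
37(0−ω_c) = −67(1−ω_c)  ⇒  104ω_c = 67  ⇒  ω_c = 67/104
ω_c/ω_r = 67/104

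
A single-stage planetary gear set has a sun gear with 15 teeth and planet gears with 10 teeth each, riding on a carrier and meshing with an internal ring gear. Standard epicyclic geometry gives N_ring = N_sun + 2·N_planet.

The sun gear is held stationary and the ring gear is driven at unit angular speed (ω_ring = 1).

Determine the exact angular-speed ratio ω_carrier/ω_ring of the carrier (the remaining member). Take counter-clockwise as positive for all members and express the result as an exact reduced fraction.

N_ring = 15 + 2·10 = 35
15(ω_s−ω_c) = −35(ω_r−ω_c),  ω_s=0, ω_r=1
15(0−ω_c) = −35(1−ω_c)  ⇒  50ω_c = 35  ⇒  ω_c = 7/10
ω_c/ω_r = 7/10

7/10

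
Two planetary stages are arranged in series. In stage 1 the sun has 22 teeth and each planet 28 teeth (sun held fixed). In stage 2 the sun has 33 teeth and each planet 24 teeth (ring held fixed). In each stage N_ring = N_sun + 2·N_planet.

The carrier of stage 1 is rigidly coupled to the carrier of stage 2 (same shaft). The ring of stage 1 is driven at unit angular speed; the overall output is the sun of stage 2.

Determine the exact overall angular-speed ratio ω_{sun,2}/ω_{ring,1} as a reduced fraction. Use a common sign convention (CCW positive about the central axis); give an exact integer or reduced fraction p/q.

741/275

Stage 1: N_ring = 22 + 2·28 = 78
Stage 1: 22(ω_s−ω_c) = −78(ω_r−ω_c),  ω_s=0, ω_r=1
Stage 1: 22(0−ω_c) = −78(1−ω_c)  ⇒  100ω_c = 78  ⇒  ω_c = 39/50
  ⇒ ω_c¹/ω_r¹ = 39/50
Stage 2: N_ring = 33 + 2·24 = 81
Stage 2: 33(ω_s−ω_c) = −81(ω_r−ω_c),  ω_r=0, ω_c=1
Stage 2: ω_s = 1 − (81/33)(0−1) = 38/11
  ⇒ ω_s²/ω_c² = 38/11
Coupling ω_c² = ω_c¹ ⇒ overall = 39/50 × 38/11 = 741/275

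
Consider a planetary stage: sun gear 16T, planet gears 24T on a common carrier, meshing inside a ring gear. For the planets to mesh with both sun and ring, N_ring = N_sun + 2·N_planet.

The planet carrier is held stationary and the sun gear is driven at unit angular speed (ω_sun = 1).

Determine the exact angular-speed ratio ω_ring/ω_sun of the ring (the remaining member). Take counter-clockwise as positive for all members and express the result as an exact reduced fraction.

-1/4

N_ring = 16 + 2·24 = 64
16(ω_s−ω_c) = −64(ω_r−ω_c),  ω_c=0, ω_s=1
ω_r = 0 − (16/64)(1−0) = -1/4
ω_r/ω_s = -1/4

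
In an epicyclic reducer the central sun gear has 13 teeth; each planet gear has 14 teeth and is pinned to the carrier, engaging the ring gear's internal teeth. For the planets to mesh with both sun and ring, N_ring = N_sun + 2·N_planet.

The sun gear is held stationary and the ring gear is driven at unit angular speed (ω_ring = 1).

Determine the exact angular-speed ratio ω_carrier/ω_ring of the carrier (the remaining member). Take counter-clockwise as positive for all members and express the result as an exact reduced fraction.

N_ring = 13 + 2·14 = 41
13(ω_s−ω_c) = −41(ω_r−ω_c),  ω_s=0, ω_r=1
13(0−ω_c) = −41(1−ω_c)  ⇒  54ω_c = 41  ⇒  ω_c = 41/54
ω_c/ω_r = 41/54

41/54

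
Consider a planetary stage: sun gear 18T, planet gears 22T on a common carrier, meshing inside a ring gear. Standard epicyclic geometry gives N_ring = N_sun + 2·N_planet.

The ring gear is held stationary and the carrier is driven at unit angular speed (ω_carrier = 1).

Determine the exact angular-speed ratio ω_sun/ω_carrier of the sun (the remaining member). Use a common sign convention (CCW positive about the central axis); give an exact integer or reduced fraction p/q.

40/9

N_ring = 18 + 2·22 = 62
18(ω_s−ω_c) = −62(ω_r−ω_c),  ω_r=0, ω_c=1
ω_s = 1 − (62/18)(0−1) = 40/9
ω_s/ω_c = 40/9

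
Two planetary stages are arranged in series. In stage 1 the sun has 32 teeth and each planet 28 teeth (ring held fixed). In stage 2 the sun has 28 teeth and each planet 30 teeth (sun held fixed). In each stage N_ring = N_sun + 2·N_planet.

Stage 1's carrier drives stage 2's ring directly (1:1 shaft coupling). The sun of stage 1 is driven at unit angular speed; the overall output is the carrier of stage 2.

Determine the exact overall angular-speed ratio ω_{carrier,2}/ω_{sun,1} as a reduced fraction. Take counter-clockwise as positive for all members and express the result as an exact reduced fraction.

88/435

Stage 1: N_ring = 32 + 2·28 = 88
Stage 1: 32(ω_s−ω_c) = −88(ω_r−ω_c),  ω_r=0, ω_s=1
Stage 1: 32(1−ω_c) = −88(0−ω_c)  ⇒  120ω_c = 32  ⇒  ω_c = 4/15
  ⇒ ω_c¹/ω_s¹ = 4/15
Stage 2: N_ring = 28 + 2·30 = 88
Stage 2: 28(ω_s−ω_c) = −88(ω_r−ω_c),  ω_s=0, ω_r=1
Stage 2: 28(0−ω_c) = −88(1−ω_c)  ⇒  116ω_c = 88  ⇒  ω_c = 22/29
  ⇒ ω_c²/ω_r² = 22/29
Coupling ω_r² = ω_c¹ ⇒ overall = 4/15 × 22/29 = 88/435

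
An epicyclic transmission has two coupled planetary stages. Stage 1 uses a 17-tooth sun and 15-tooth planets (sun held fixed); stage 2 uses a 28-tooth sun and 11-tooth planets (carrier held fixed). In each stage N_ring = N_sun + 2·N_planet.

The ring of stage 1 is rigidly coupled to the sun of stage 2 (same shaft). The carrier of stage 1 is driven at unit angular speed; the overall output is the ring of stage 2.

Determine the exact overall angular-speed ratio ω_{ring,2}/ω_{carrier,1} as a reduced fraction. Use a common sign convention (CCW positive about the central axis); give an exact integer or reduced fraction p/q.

Stage 1: N_ring = 17 + 2·15 = 47
Stage 1: 17(ω_s−ω_c) = −47(ω_r−ω_c),  ω_s=0, ω_c=1
Stage 1: ω_r = 1 − (17/47)(0−1) = 64/47
  ⇒ ω_r¹/ω_c¹ = 64/47
Stage 2: N_ring = 28 + 2·11 = 50
Stage 2: 28(ω_s−ω_c) = −50(ω_r−ω_c),  ω_c=0, ω_s=1
Stage 2: ω_r = 0 − (28/50)(1−0) = -14/25
  ⇒ ω_r²/ω_s² = -14/25
Coupling ω_s² = ω_r¹ ⇒ overall = 64/47 × -14/25 = -896/1175

-896/1175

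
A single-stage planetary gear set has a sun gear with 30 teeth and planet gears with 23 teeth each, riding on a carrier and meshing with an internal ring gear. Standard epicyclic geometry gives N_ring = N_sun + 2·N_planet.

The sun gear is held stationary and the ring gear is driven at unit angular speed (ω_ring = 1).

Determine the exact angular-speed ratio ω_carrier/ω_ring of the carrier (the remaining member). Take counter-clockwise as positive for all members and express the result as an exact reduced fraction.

38/53

N_ring = 30 + 2·23 = 76
30(ω_s−ω_c) = −76(ω_r−ω_c),  ω_s=0, ω_r=1
30(0−ω_c) = −76(1−ω_c)  ⇒  106ω_c = 76  ⇒  ω_c = 38/53
ω_c/ω_r = 38/53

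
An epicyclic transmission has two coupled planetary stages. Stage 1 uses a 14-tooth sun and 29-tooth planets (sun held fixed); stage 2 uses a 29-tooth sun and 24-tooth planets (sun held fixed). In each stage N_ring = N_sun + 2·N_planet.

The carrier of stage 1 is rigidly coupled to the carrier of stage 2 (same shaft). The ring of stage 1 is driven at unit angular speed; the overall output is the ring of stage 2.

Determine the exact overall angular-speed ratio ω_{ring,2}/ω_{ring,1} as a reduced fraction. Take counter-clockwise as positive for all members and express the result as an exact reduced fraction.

Stage 1: N_ring = 14 + 2·29 = 72
Stage 1: 14(ω_s−ω_c) = −72(ω_r−ω_c),  ω_s=0, ω_r=1
Stage 1: 14(0−ω_c) = −72(1−ω_c)  ⇒  86ω_c = 72  ⇒  ω_c = 36/43
  ⇒ ω_c¹/ω_r¹ = 36/43
Stage 2: N_ring = 29 + 2·24 = 77
Stage 2: 29(ω_s−ω_c) = −77(ω_r−ω_c),  ω_s=0, ω_c=1
Stage 2: ω_r = 1 − (29/77)(0−1) = 106/77
  ⇒ ω_r²/ω_c² = 106/77
Coupling ω_c² = ω_c¹ ⇒ overall = 36/43 × 106/77 = 3816/3311

3816/3311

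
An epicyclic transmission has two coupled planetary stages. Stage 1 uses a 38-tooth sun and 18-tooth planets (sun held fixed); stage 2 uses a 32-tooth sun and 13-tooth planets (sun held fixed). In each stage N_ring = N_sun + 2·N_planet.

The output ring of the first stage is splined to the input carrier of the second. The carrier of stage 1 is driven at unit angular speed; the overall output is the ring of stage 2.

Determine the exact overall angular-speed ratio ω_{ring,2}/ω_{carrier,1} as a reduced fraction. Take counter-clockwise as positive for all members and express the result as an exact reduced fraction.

2520/1073

Stage 1: N_ring = 38 + 2·18 = 74
Stage 1: 38(ω_s−ω_c) = −74(ω_r−ω_c),  ω_s=0, ω_c=1
Stage 1: ω_r = 1 − (38/74)(0−1) = 56/37
  ⇒ ω_r¹/ω_c¹ = 56/37
Stage 2: N_ring = 32 + 2·13 = 58
Stage 2: 32(ω_s−ω_c) = −58(ω_r−ω_c),  ω_s=0, ω_c=1
Stage 2: ω_r = 1 − (32/58)(0−1) = 45/29
  ⇒ ω_r²/ω_c² = 45/29
Coupling ω_c² = ω_r¹ ⇒ overall = 56/37 × 45/29 = 2520/1073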